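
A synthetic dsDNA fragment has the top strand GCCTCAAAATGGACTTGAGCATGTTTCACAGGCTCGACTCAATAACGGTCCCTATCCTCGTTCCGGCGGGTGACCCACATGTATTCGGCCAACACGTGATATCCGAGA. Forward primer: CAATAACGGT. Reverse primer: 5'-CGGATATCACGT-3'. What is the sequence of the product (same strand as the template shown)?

Scanning the template, CAATAACGGT occurs at positions 40–49; this primer anneals to the bottom strand there with its 3' end pointing downstream.
Taking the reverse complement of CGGATATCACGT gives ACGTGATATCCG, found at positions 94–105 on the template; the primer anneals here to the top strand with its 3' end pointing upstream.
The product is the template from position 40 through 105 (66 bp).

5'-CAATAACGGTCCCTATCCTCGTTCCGGCGGGTGACCCACATGTATTCGGCCAACACGTGATATCCG-3'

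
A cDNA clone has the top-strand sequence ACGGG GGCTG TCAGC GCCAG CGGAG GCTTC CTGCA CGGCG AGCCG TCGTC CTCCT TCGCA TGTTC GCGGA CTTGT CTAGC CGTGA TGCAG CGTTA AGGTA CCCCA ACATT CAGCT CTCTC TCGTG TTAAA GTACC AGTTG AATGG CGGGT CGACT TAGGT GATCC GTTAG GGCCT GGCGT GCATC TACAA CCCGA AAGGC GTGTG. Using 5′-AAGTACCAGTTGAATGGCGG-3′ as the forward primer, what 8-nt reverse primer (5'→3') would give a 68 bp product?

5'-TTCGGGTT-3'

The forward primer binds at positions 129–148, so a 68 bp product ends at position 129 + 68 − 1 = 196.
The reverse primer anneals to the top strand over positions 189–196, i.e. to AACCCGAA.
Its sequence written 5'→3' is the reverse complement: TTCGGGTT.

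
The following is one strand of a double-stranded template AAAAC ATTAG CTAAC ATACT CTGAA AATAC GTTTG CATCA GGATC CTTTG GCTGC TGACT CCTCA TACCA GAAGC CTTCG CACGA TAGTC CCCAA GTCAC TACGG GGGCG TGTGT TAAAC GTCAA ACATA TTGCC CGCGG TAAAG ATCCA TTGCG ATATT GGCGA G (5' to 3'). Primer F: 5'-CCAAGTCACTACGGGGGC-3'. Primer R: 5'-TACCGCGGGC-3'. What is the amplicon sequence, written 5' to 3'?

5'-CCAAGTCACTACGGGGGCGTGTGTTAAACGTCAAACATATTGCCCGCGGTA-3'

Scanning the template, CCAAGTCACTACGGGGGC occurs at positions 92–109; this primer anneals to the bottom strand there with its 3' end pointing downstream.
Reverse complement of the reverse primer: GCCCGCGGTA. This occurs on the top strand at positions 133–142.
The product is the template from position 92 through 142 (51 bp).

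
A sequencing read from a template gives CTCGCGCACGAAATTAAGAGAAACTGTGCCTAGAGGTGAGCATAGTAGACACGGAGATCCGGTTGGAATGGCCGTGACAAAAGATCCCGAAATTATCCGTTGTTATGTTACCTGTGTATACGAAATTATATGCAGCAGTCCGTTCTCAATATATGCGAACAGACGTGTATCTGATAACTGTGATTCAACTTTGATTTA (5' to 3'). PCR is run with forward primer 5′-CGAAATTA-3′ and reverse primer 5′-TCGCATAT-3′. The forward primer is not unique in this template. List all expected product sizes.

The forward primer CGAAATTA matches the top strand at positions 9–16, 88–95, 121–128.
The reverse primer's reverse complement is ATATGCGA, matching at positions 151–158.
Each forward site pairs with the reverse site to give a product ending at position 158: sizes 150, 71, 38 bp.

150 bp, 71 bp, 38 bp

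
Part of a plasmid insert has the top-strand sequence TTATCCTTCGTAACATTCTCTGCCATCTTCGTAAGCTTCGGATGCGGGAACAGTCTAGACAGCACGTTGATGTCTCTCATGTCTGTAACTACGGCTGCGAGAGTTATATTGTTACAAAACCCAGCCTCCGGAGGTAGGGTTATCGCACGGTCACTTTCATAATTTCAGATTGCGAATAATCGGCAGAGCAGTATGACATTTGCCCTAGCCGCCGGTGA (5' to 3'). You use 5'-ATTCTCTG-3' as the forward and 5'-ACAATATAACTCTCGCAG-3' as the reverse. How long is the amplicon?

98 bp

The forward primer matches the template at positions 15–22.
Reverse complement of the reverse primer: CTGCGAGAGTTATATTGT. This occurs on the top strand at positions 95–112.
Amplicon spans positions 15–112: 98 bp.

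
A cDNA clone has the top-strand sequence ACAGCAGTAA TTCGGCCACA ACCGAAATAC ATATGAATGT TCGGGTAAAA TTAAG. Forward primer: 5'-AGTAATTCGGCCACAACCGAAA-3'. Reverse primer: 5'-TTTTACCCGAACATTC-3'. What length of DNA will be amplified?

45 bp

Forward primer AGTAATTCGGCCACAACCGAAA is found on the top strand at positions 6–27.
The reverse primer's reverse complement is GAATGTTCGGGTAAAA, which matches the template at positions 35–50.
Product length = (reverse-primer end) − (forward-primer start) + 1 = 50 − 6 + 1 = 45 bp.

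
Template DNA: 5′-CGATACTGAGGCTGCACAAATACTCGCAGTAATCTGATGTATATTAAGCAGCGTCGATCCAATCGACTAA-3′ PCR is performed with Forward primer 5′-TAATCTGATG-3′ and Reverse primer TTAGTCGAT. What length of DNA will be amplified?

41 bp

Scanning the template, TAATCTGATG occurs at positions 30–39; this primer anneals to the bottom strand there with its 3' end pointing downstream.
Taking the reverse complement of TTAGTCGAT gives ATCGACTAA, found at positions 62–70 on the template; the primer anneals here to the top strand with its 3' end pointing upstream.
The product runs from position 30 to position 70, so its length is 70 − 30 + 1 = 41 bp.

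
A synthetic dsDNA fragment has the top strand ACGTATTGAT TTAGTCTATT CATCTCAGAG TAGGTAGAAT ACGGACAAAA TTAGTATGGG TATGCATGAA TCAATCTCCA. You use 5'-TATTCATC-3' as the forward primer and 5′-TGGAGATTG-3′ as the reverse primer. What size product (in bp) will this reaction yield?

64 bp

The forward primer matches the template at positions 17–24.
Reverse complement of the reverse primer: CAATCTCCA. This occurs on the top strand at positions 72–80.
Product length = (reverse-primer end) − (forward-primer start) + 1 = 80 − 17 + 1 = 64 bp.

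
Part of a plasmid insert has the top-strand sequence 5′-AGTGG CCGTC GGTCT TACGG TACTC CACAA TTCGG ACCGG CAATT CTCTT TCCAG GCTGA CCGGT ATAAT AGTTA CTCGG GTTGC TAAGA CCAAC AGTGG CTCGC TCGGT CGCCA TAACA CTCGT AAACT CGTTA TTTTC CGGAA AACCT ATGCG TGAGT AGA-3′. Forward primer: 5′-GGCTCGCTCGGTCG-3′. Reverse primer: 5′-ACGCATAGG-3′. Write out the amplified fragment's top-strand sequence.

Scanning the template, GGCTCGCTCGGTCG occurs at positions 99–112; this primer anneals to the bottom strand there with its 3' end pointing downstream.
Taking the reverse complement of ACGCATAGG gives CCTATGCGT, found at positions 148–156 on the template; the primer anneals here to the top strand with its 3' end pointing upstream.
The product is the template from position 99 through 156 (58 bp).

5'-GGCTCGCTCGGTCGCCATAACACTCGTAAACTCGTTATTTTCCGGAAAACCTATGCGT-3'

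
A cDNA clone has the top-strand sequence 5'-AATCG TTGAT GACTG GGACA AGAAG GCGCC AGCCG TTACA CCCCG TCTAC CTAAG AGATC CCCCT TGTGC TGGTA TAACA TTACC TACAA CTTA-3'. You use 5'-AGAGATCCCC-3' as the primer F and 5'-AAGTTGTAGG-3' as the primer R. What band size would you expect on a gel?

40 bp

Forward primer AGAGATCCCC is found on the top strand at positions 54–63.
Reverse complement of the reverse primer: CCTACAACTT. This occurs on the top strand at positions 84–93.
Amplicon spans positions 54–93: 40 bp.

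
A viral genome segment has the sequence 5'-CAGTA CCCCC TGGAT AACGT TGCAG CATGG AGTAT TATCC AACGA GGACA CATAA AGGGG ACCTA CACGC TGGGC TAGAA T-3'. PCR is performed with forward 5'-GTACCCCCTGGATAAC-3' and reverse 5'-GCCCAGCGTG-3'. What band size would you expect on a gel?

Forward primer GTACCCCCTGGATAAC is found on the top strand at positions 3–18.
Reverse complement of the reverse primer: CACGCTGGGC. This occurs on the top strand at positions 66–75.
Product length = (reverse-primer end) − (forward-primer start) + 1 = 75 − 3 + 1 = 73 bp.

73 bp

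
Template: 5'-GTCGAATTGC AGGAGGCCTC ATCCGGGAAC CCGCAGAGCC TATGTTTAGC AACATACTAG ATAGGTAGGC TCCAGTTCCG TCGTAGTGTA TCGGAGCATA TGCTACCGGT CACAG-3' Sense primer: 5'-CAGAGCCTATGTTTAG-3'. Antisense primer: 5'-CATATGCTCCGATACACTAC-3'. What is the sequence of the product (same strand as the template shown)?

The forward primer matches the template at positions 34–49.
Taking the reverse complement of CATATGCTCCGATACACTAC gives GTAGTGTATCGGAGCATATG, found at positions 83–102 on the template; the primer anneals here to the top strand with its 3' end pointing upstream.
The product is the template from position 34 through 102 (69 bp).

5'-CAGAGCCTATGTTTAGCAACATACTAGATAGGTAGGCTCCAGTTCCGTCGTAGTGTATCGGAGCATATG-3'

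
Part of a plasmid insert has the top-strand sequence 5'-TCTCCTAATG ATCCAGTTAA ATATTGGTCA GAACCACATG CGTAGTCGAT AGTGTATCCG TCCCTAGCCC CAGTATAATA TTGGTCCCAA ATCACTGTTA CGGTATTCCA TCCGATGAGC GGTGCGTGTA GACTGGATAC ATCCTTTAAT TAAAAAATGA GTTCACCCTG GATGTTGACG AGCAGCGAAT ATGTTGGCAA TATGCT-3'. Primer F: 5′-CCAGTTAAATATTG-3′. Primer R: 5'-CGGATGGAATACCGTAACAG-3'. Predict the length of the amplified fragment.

Scanning the template, CCAGTTAAATATTG occurs at positions 13–26; this primer anneals to the bottom strand there with its 3' end pointing downstream.
Taking the reverse complement of CGGATGGAATACCGTAACAG gives CTGTTACGGTATTCCATCCG, found at positions 95–114 on the template; the primer anneals here to the top strand with its 3' end pointing upstream.
Product length = (reverse-primer end) − (forward-primer start) + 1 = 114 − 13 + 1 = 102 bp.

102 bp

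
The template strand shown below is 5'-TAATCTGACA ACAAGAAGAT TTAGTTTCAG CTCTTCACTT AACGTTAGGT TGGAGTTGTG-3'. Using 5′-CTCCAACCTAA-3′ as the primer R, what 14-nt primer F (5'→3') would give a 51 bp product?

The reverse primer's reverse complement TTAGGTTGGAG matches the template at positions 45–55, so the product ends at position 55.
A 51 bp product then starts at position 55 − 51 + 1 = 5.
The forward primer is identical to the top strand there: CTGACAACAAGAAG.

5'-CTGACAACAAGAAG-3'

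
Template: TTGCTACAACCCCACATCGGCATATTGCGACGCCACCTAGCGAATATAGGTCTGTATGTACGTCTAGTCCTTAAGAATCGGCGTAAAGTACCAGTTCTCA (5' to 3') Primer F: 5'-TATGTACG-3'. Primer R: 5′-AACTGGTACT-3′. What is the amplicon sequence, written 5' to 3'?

The forward primer matches the template at positions 55–62.
Reverse complement of the reverse primer: AGTACCAGTT. This occurs on the top strand at positions 87–96.
The product is the template from position 55 through 96 (42 bp).

5'-TATGTACGTCTAGTCCTTAAGAATCGGCGTAAAGTACCAGTT-3'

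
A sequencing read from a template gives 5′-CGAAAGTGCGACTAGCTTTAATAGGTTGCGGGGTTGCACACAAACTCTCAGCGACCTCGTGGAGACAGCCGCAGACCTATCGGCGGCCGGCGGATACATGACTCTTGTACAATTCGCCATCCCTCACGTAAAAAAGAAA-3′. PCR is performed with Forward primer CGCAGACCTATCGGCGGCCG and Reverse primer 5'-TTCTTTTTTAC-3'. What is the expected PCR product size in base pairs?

Forward primer CGCAGACCTATCGGCGGCCG is found on the top strand at positions 70–89.
Reverse complement of the reverse primer: GTAAAAAAGAA. This occurs on the top strand at positions 128–138.
Amplicon spans positions 70–138: 69 bp.

69 bp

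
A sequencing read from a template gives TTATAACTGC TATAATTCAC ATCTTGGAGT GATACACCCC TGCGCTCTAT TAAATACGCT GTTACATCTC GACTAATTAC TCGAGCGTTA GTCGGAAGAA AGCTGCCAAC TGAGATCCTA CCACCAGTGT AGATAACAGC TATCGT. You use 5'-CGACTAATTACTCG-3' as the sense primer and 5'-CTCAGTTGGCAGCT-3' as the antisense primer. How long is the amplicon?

45 bp

Forward primer CGACTAATTACTCG is found on the top strand at positions 70–83.
Taking the reverse complement of CTCAGTTGGCAGCT gives AGCTGCCAACTGAG, found at positions 101–114 on the template; the primer anneals here to the top strand with its 3' end pointing upstream.
Product length = (reverse-primer end) − (forward-primer start) + 1 = 114 − 70 + 1 = 45 bp.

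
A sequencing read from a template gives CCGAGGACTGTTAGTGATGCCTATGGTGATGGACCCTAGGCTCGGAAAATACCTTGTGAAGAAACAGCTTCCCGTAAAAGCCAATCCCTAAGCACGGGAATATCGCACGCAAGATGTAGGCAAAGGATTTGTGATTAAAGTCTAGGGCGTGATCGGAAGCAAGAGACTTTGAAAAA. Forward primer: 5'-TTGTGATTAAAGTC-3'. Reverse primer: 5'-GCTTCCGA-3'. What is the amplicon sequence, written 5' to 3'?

5'-TTGTGATTAAAGTCTAGGGCGTGATCGGAAGC-3'

Forward primer TTGTGATTAAAGTC is found on the top strand at positions 129–142.
Reverse complement of the reverse primer: TCGGAAGC. This occurs on the top strand at positions 153–160.
The product is the template from position 129 through 160 (32 bp).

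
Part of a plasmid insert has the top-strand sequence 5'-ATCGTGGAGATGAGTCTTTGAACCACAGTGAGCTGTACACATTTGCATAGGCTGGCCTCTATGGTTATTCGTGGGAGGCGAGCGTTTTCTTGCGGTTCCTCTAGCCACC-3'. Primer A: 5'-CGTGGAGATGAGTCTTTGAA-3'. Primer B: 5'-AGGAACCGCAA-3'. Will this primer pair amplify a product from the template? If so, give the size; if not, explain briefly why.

Yes — a 98 bp product.

Primer A (CGTGGAGATGAGTCTTTGAA) matches the top strand at positions 3–22; it acts as a forward primer.
Primer B's reverse complement is TTGCGGTTCCT, matching the top strand at positions 90–100; it acts as a reverse primer.
The 3' ends face each other across positions 3–100, giving a 98 bp product.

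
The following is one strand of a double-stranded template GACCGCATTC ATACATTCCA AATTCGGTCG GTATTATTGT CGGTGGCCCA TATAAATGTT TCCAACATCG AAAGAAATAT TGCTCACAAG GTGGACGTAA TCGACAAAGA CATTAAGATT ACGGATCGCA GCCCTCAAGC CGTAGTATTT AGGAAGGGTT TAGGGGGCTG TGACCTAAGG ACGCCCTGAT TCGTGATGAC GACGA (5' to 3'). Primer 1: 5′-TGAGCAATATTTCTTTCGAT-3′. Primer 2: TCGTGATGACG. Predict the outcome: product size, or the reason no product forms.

Primer 1 (TGAGCAATATTTCTTTCGAT) has reverse complement ATCGAAAGAAATATTGCTCA, which matches the top strand at positions 67–86; primer 1 anneals to the top strand there with its 3' end pointing upstream toward position 67.
Primer 2 (TCGTGATGACG) matches the top strand directly at positions 191–201; it anneals to the bottom strand with its 3' end pointing downstream toward position 201.
The 3' ends diverge (primer 1 extends toward position 1, primer 2 toward position 205), so the primers never converge on a shared product.

No product — the primers' 3' ends point away from each other.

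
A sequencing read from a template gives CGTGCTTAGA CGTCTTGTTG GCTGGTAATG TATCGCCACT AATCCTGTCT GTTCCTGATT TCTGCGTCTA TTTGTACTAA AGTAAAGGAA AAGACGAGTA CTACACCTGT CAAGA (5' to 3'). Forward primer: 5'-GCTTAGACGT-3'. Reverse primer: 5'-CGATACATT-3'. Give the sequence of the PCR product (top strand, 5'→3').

Scanning the template, GCTTAGACGT occurs at positions 4–13; this primer anneals to the bottom strand there with its 3' end pointing downstream.
Taking the reverse complement of CGATACATT gives AATGTATCG, found at positions 27–35 on the template; the primer anneals here to the top strand with its 3' end pointing upstream.
The product is the template from position 4 through 35 (32 bp).

5'-GCTTAGACGTCTTGTTGGCTGGTAATGTATCG-3'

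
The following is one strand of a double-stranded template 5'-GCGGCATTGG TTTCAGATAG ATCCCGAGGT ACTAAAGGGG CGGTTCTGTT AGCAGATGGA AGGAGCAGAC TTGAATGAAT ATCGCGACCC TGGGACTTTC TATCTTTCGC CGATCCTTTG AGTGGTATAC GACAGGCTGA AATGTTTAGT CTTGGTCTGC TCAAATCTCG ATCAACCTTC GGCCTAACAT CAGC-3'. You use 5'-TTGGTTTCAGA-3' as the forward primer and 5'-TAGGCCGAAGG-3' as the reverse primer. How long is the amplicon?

180 bp

Scanning the template, TTGGTTTCAGA occurs at positions 7–17; this primer anneals to the bottom strand there with its 3' end pointing downstream.
Taking the reverse complement of TAGGCCGAAGG gives CCTTCGGCCTA, found at positions 176–186 on the template; the primer anneals here to the top strand with its 3' end pointing upstream.
The product runs from position 7 to position 186, so its length is 186 − 7 + 1 = 180 bp.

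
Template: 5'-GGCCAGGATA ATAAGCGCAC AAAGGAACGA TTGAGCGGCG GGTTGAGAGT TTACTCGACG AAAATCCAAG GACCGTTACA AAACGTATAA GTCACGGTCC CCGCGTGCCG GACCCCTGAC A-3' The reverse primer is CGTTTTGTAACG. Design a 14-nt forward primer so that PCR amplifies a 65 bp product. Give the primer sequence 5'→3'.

The reverse primer's reverse complement CGTTACAAAACG matches the template at positions 74–85, so the product ends at position 85.
A 65 bp product then starts at position 85 − 65 + 1 = 21.
The forward primer is identical to the top strand there: AAAGGAACGATTGA.

5'-AAAGGAACGATTGA-3'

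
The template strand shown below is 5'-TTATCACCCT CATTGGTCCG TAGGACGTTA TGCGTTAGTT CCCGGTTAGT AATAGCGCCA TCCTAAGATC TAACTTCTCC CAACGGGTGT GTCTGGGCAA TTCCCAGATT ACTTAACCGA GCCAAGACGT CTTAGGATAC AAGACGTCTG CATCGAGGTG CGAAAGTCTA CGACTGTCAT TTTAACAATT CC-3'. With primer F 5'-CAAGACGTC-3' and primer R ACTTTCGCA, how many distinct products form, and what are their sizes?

Two products: 45 bp, 28 bp

The forward primer CAAGACGTC matches the top strand at positions 123–131, 140–148.
The reverse primer's reverse complement is TGCGAAAGT, matching at positions 159–167.
Each forward site pairs with the reverse site to give a product ending at position 167: sizes 45, 28 bp.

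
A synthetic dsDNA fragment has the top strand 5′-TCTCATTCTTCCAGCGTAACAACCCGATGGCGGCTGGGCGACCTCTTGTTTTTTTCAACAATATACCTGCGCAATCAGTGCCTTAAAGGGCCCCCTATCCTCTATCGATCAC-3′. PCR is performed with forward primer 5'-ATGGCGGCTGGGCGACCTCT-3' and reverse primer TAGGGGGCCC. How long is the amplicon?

71 bp

Scanning the template, ATGGCGGCTGGGCGACCTCT occurs at positions 27–46; this primer anneals to the bottom strand there with its 3' end pointing downstream.
Taking the reverse complement of TAGGGGGCCC gives GGGCCCCCTA, found at positions 88–97 on the template; the primer anneals here to the top strand with its 3' end pointing upstream.
Product length = (reverse-primer end) − (forward-primer start) + 1 = 97 − 27 + 1 = 71 bp.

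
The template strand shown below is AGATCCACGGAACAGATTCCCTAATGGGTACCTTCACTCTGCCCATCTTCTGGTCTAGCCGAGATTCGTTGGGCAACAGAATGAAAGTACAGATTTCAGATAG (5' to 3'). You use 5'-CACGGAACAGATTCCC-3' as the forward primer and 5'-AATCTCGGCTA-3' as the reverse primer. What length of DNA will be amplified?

Forward primer CACGGAACAGATTCCC is found on the top strand at positions 6–21.
The reverse primer's reverse complement is TAGCCGAGATT, which matches the template at positions 56–66.
Amplicon spans positions 6–66: 61 bp.

61 bp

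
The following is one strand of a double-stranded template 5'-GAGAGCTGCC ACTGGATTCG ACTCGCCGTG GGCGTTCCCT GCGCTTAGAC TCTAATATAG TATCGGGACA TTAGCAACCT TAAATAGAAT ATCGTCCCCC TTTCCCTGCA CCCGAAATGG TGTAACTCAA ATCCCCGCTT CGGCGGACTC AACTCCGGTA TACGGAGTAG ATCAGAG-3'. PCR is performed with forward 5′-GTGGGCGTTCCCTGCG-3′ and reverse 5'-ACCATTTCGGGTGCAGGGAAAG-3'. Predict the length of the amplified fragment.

94 bp

Forward primer GTGGGCGTTCCCTGCG is found on the top strand at positions 28–43.
The reverse primer's reverse complement is CTTTCCCTGCACCCGAAATGGT, which matches the template at positions 100–121.
Amplicon spans positions 28–121: 94 bp.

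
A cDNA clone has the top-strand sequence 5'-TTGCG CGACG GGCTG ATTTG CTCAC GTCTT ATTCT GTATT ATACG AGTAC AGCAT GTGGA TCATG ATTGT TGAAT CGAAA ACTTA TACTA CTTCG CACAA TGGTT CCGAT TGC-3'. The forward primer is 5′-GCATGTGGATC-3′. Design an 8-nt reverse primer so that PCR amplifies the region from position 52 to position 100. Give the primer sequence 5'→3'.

The product's 3' end on the top strand is position 100.
The reverse primer anneals to the top strand over positions 93–100, i.e. to TCGCACAA.
Its sequence written 5'→3' is the reverse complement: TTGTGCGA.

5'-TTGTGCGA-3'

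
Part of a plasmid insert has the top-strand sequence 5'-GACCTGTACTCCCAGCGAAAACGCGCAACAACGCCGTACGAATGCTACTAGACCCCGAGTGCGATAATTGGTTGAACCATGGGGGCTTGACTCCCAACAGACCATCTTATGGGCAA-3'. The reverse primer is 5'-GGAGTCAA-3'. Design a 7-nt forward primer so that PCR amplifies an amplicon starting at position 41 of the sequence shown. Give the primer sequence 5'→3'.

5'-AATGCTA-3'

The reverse primer's reverse complement TTGACTCC matches the template at positions 87–94; the product starts at position 41.
The forward primer is identical to the top strand over positions 41–47: AATGCTA.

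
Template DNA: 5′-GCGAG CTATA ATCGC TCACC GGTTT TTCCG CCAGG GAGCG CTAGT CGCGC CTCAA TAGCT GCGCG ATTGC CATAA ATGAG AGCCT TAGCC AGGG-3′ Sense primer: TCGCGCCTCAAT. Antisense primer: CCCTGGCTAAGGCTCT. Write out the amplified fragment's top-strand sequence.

Forward primer TCGCGCCTCAAT is found on the top strand at positions 45–56.
Taking the reverse complement of CCCTGGCTAAGGCTCT gives AGAGCCTTAGCCAGGG, found at positions 79–94 on the template; the primer anneals here to the top strand with its 3' end pointing upstream.
The product is the template from position 45 through 94 (50 bp).

5'-TCGCGCCTCAATAGCTGCGCGATTGCCATAAATGAGAGCCTTAGCCAGGG-3'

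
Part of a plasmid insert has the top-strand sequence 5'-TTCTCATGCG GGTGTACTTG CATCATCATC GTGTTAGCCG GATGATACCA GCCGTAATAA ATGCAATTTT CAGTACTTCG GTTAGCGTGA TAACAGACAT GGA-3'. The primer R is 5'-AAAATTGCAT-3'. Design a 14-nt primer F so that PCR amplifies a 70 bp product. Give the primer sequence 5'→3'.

The reverse primer's reverse complement ATGCAATTTT matches the template at positions 61–70, so the product ends at position 70.
A 70 bp product then starts at position 70 − 70 + 1 = 1.
The forward primer is identical to the top strand there: TTCTCATGCGGGTG.

5'-TTCTCATGCGGGTG-3'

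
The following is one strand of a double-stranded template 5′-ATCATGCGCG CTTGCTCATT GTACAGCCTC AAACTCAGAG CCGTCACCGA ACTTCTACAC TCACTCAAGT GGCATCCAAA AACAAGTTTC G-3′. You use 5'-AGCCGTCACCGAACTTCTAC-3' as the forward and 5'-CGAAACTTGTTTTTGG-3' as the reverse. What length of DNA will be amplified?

53 bp

Forward primer AGCCGTCACCGAACTTCTAC is found on the top strand at positions 39–58.
Reverse complement of the reverse primer: CCAAAAACAAGTTTCG. This occurs on the top strand at positions 76–91.
The product runs from position 39 to position 91, so its length is 91 − 39 + 1 = 53 bp.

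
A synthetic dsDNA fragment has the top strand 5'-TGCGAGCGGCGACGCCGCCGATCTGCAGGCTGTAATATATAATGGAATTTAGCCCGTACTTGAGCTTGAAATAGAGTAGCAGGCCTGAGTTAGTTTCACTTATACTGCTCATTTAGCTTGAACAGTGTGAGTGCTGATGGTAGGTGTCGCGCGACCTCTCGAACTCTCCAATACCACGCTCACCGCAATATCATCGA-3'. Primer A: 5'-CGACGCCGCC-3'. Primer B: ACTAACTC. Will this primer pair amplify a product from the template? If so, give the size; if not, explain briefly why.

Primer A (CGACGCCGCC) matches the top strand at positions 10–19; it acts as a forward primer.
Primer B's reverse complement is GAGTTAGT, matching the top strand at positions 87–94; it acts as a reverse primer.
The 3' ends face each other across positions 10–94, giving an 85 bp product.

Yes — an 85 bp product.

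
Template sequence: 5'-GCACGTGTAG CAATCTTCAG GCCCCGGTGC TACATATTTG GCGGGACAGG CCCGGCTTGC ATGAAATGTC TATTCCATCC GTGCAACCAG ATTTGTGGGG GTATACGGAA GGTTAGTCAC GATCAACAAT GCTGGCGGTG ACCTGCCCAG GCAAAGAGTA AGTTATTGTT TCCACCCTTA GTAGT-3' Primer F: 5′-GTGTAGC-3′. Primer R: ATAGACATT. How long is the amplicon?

Scanning the template, GTGTAGC occurs at positions 5–11; this primer anneals to the bottom strand there with its 3' end pointing downstream.
Taking the reverse complement of ATAGACATT gives AATGTCTAT, found at positions 65–73 on the template; the primer anneals here to the top strand with its 3' end pointing upstream.
The product runs from position 5 to position 73, so its length is 73 − 5 + 1 = 69 bp.

69 bp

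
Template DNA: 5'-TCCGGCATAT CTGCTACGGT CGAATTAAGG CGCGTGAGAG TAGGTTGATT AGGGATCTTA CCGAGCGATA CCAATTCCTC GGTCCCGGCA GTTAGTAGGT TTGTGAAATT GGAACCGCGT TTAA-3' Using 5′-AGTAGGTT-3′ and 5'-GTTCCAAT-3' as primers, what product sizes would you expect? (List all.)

The forward primer AGTAGGTT matches the top strand at positions 39–46, 94–101.
The reverse primer's reverse complement is ATTGGAAC, matching at positions 108–115.
Each forward site pairs with the reverse site to give a product ending at position 115: sizes 77, 22 bp.

77 bp, 22 bp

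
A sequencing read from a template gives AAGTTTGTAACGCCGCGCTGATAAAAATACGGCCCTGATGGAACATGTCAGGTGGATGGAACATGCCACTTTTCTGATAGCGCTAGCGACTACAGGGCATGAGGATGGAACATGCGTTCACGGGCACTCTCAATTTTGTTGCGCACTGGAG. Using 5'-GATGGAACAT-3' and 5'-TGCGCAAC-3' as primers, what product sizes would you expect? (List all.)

109 bp, 91 bp, 42 bp

The forward primer GATGGAACAT matches the top strand at positions 37–46, 55–64, 104–113.
The reverse primer's reverse complement is GTTGCGCA, matching at positions 138–145.
Each forward site pairs with the reverse site to give a product ending at position 145: sizes 109, 91, 42 bp.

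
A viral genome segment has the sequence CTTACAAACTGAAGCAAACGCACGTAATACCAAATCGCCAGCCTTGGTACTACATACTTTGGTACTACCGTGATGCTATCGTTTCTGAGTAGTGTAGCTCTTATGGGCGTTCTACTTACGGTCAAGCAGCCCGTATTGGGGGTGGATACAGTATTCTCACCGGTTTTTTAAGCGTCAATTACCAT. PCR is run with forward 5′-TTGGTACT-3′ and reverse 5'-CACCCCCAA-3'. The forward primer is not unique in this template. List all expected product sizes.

The forward primer TTGGTACT matches the top strand at positions 44–51, 59–66.
The reverse primer's reverse complement is TTGGGGGTG, matching at positions 136–144.
Each forward site pairs with the reverse site to give a product ending at position 144: sizes 101, 86 bp.

101 bp, 86 bp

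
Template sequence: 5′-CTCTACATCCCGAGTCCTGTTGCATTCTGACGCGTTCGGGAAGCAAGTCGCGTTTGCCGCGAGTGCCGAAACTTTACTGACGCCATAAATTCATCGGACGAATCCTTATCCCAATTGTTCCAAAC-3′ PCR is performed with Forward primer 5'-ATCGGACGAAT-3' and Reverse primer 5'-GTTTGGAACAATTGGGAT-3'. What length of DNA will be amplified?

The forward primer matches the template at positions 93–103.
The reverse primer's reverse complement is ATCCCAATTGTTCCAAAC, which matches the template at positions 108–125.
Product length = (reverse-primer end) − (forward-primer start) + 1 = 125 − 93 + 1 = 33 bp.

33 bp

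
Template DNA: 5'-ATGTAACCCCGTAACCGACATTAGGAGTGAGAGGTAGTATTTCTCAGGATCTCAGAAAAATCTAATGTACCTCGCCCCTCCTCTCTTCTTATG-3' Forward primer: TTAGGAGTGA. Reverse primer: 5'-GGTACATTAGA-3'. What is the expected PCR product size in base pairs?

Scanning the template, TTAGGAGTGA occurs at positions 21–30; this primer anneals to the bottom strand there with its 3' end pointing downstream.
Reverse complement of the reverse primer: TCTAATGTACC. This occurs on the top strand at positions 61–71.
The product runs from position 21 to position 71, so its length is 71 − 21 + 1 = 51 bp.

51 bp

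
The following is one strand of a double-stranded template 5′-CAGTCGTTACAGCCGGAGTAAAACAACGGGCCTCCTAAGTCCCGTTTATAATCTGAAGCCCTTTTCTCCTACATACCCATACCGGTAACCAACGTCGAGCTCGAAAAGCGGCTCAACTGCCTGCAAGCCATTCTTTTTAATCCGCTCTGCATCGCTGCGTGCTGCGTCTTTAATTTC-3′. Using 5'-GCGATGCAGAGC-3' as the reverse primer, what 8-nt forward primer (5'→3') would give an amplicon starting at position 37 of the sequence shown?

The reverse primer's reverse complement GCTCTGCATCGC matches the template at positions 144–155; the product starts at position 37.
The forward primer is identical to the top strand over positions 37–44: AAGTCCCG.

5'-AAGTCCCG-3'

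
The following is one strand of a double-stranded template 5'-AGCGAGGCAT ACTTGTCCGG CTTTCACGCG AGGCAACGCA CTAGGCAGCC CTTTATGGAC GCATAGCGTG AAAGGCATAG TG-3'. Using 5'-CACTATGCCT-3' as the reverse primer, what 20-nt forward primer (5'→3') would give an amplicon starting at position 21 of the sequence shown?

The reverse primer's reverse complement AGGCATAGTG matches the template at positions 73–82; the product starts at position 21.
The forward primer is identical to the top strand over positions 21–40: CTTTCACGCGAGGCAACGCA.

5'-CTTTCACGCGAGGCAACGCA-3'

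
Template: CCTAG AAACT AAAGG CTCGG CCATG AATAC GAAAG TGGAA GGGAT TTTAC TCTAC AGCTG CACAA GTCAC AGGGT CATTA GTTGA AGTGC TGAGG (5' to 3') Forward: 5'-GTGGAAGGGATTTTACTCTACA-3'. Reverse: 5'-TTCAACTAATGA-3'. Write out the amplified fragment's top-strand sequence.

Scanning the template, GTGGAAGGGATTTTACTCTACA occurs at positions 35–56; this primer anneals to the bottom strand there with its 3' end pointing downstream.
The reverse primer's reverse complement is TCATTAGTTGAA, which matches the template at positions 75–86.
The product is the template from position 35 through 86 (52 bp).

5'-GTGGAAGGGATTTTACTCTACAGCTGCACAAGTCACAGGGTCATTAGTTGAA-3'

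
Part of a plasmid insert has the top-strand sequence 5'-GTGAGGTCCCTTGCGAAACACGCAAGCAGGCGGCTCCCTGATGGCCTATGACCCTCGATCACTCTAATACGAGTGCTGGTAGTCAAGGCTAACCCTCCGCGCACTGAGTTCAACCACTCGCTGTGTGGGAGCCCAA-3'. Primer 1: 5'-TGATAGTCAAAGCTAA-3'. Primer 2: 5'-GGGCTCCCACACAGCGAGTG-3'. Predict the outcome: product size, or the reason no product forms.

Primer 1 (TGATAGTCAAAGCTAA) does not match the top strand, and its reverse complement TTAGCTTTGACTATCA does not match either.
With no annealing site for primer 1, no amplification occurs.

No product — primer 1 has no binding site in the template.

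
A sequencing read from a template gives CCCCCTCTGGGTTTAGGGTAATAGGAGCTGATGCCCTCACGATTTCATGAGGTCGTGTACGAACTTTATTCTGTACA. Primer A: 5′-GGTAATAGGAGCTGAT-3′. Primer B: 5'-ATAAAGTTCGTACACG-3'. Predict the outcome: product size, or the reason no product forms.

Primer A (GGTAATAGGAGCTGAT) matches the top strand at positions 17–32; it acts as a forward primer.
Primer B's reverse complement is CGTGTACGAACTTTAT, matching the top strand at positions 54–69; it acts as a reverse primer.
The 3' ends face each other across positions 17–69, giving a 53 bp product.

Yes — a 53 bp product.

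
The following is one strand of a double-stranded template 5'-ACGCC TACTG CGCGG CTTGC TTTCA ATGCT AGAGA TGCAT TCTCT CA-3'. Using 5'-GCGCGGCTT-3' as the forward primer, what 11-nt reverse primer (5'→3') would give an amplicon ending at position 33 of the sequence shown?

5'-TCTAGCATTGA-3'

The forward primer binds at positions 10–18; the product's 3' end on the top strand is position 33.
The reverse primer anneals to the top strand over positions 23–33, i.e. to TCAATGCTAGA.
Its sequence written 5'→3' is the reverse complement: TCTAGCATTGA.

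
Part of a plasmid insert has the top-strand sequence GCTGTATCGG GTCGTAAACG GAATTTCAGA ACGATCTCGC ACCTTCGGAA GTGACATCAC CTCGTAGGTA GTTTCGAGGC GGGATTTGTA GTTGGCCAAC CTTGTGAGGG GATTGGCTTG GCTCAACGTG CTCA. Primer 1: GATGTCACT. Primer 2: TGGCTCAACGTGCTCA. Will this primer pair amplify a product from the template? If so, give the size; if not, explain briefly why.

Primer 1 (GATGTCACT) has reverse complement AGTGACATC, which matches the top strand at positions 50–58; primer 1 anneals to the top strand there with its 3' end pointing upstream toward position 50.
Primer 2 (TGGCTCAACGTGCTCA) matches the top strand directly at positions 119–134; it anneals to the bottom strand with its 3' end pointing downstream toward position 134.
The 3' ends diverge (primer 1 extends toward position 1, primer 2 toward position 134), so the primers never converge on a shared product.

No product — the primers' 3' ends point away from each other.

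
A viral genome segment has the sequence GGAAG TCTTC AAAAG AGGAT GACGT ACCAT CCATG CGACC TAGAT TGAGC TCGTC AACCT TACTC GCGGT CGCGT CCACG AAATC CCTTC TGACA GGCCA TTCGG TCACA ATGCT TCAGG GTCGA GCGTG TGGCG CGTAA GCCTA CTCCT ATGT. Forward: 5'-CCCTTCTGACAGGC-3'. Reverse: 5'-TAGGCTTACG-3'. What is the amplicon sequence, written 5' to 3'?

5'-CCCTTCTGACAGGCCATTCGGTCACAATGCTTCAGGGTCGAGCGTGTGGCGCGTAAGCCTA-3'

The forward primer matches the template at positions 85–98.
The reverse primer's reverse complement is CGTAAGCCTA, which matches the template at positions 136–145.
The product is the template from position 85 through 145 (61 bp).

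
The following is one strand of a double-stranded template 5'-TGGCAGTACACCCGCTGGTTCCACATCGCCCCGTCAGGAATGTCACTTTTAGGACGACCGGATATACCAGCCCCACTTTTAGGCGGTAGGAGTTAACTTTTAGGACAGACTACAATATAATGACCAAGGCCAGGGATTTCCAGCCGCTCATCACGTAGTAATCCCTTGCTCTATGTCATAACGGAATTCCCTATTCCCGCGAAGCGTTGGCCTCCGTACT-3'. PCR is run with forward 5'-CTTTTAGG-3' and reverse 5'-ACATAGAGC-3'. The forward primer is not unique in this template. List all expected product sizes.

The forward primer CTTTTAGG matches the top strand at positions 46–53, 76–83, 97–104.
The reverse primer's reverse complement is GCTCTATGT, matching at positions 168–176.
Each forward site pairs with the reverse site to give a product ending at position 176: sizes 131, 101, 80 bp.

131 bp, 101 bp, 80 bp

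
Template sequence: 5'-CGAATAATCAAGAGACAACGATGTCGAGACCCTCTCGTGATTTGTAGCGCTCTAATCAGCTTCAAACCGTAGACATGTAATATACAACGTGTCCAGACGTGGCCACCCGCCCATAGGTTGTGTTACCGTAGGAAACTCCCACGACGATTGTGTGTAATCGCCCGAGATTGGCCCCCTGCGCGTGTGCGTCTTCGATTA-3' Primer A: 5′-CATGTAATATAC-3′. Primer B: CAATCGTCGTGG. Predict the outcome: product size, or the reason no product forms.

Primer A (CATGTAATATAC) matches the top strand at positions 74–85; it acts as a forward primer.
Primer B's reverse complement is CCACGACGATTG, matching the top strand at positions 139–150; it acts as a reverse primer.
The 3' ends face each other across positions 74–150, giving a 77 bp product.

Yes — a 77 bp product.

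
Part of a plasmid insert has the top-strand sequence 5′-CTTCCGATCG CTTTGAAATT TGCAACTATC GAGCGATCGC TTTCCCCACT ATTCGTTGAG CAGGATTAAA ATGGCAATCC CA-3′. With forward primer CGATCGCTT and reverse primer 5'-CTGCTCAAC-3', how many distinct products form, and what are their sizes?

The forward primer CGATCGCTT matches the top strand at positions 5–13, 34–42.
The reverse primer's reverse complement is GTTGAGCAG, matching at positions 55–63.
Each forward site pairs with the reverse site to give a product ending at position 63: sizes 59, 30 bp.

Two products: 59 bp, 30 bp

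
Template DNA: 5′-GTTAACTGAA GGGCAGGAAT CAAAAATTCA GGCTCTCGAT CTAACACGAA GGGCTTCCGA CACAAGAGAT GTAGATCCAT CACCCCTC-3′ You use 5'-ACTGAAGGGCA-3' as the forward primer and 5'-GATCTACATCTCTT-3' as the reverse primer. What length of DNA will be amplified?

The forward primer matches the template at positions 5–15.
Taking the reverse complement of GATCTACATCTCTT gives AAGAGATGTAGATC, found at positions 64–77 on the template; the primer anneals here to the top strand with its 3' end pointing upstream.
Amplicon spans positions 5–77: 73 bp.

73 bp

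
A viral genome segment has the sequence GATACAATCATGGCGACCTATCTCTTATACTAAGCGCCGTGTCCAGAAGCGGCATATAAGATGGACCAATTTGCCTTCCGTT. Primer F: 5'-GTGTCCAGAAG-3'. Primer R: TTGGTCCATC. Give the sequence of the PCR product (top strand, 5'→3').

5'-GTGTCCAGAAGCGGCATATAAGATGGACCAA-3'

Scanning the template, GTGTCCAGAAG occurs at positions 39–49; this primer anneals to the bottom strand there with its 3' end pointing downstream.
Taking the reverse complement of TTGGTCCATC gives GATGGACCAA, found at positions 60–69 on the template; the primer anneals here to the top strand with its 3' end pointing upstream.
The product is the template from position 39 through 69 (31 bp).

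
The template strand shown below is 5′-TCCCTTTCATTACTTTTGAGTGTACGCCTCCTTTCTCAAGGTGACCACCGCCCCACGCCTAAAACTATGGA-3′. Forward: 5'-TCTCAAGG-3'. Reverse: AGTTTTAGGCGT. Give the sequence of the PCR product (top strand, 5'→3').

5'-TCTCAAGGTGACCACCGCCCCACGCCTAAAACT-3'

The forward primer matches the template at positions 34–41.
Reverse complement of the reverse primer: ACGCCTAAAACT. This occurs on the top strand at positions 55–66.
The product is the template from position 34 through 66 (33 bp).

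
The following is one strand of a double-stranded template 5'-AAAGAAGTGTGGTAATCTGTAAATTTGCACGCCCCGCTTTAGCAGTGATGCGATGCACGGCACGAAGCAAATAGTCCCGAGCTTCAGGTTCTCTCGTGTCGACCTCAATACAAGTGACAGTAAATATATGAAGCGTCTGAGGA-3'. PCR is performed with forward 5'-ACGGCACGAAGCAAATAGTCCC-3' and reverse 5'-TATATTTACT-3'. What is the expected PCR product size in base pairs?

72 bp

The forward primer matches the template at positions 57–78.
Taking the reverse complement of TATATTTACT gives AGTAAATATA, found at positions 119–128 on the template; the primer anneals here to the top strand with its 3' end pointing upstream.
The product runs from position 57 to position 128, so its length is 128 − 57 + 1 = 72 bp.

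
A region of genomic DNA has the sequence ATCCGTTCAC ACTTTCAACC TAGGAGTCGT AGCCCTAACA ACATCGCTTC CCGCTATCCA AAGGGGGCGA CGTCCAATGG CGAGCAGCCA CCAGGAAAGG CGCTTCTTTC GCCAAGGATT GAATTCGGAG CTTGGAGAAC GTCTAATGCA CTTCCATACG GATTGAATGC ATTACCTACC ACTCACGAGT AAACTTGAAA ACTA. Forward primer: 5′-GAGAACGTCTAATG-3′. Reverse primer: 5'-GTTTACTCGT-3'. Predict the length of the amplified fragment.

60 bp

The forward primer matches the template at positions 135–148.
Reverse complement of the reverse primer: ACGAGTAAAC. This occurs on the top strand at positions 185–194.
The product runs from position 135 to position 194, so its length is 194 − 135 + 1 = 60 bp.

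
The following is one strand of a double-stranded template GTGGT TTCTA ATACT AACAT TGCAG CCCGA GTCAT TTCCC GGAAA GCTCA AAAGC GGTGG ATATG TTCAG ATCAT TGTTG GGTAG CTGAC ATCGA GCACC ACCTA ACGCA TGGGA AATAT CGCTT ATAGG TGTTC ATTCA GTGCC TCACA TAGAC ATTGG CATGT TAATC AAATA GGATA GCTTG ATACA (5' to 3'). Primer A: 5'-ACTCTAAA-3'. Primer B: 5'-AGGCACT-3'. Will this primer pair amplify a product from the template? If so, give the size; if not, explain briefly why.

No product — primer A has no binding site in the template.

Primer A (ACTCTAAA) does not match the top strand, and its reverse complement TTTAGAGT does not match either.
With no annealing site for primer A, no amplification occurs.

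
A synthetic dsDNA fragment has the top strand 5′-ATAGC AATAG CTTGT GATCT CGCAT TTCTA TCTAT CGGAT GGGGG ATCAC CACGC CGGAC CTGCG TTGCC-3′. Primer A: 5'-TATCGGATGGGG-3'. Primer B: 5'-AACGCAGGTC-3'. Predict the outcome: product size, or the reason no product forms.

Yes — a 35 bp product.

Primer A (TATCGGATGGGG) matches the top strand at positions 33–44; it acts as a forward primer.
Primer B's reverse complement is GACCTGCGTT, matching the top strand at positions 58–67; it acts as a reverse primer.
The 3' ends face each other across positions 33–67, giving a 35 bp product.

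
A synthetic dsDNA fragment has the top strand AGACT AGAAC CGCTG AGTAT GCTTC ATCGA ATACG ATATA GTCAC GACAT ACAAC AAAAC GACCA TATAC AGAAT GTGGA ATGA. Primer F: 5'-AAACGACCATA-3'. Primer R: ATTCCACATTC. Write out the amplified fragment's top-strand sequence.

Forward primer AAACGACCATA is found on the top strand at positions 57–67.
Taking the reverse complement of ATTCCACATTC gives GAATGTGGAAT, found at positions 72–82 on the template; the primer anneals here to the top strand with its 3' end pointing upstream.
The product is the template from position 57 through 82 (26 bp).

5'-AAACGACCATATACAGAATGTGGAAT-3'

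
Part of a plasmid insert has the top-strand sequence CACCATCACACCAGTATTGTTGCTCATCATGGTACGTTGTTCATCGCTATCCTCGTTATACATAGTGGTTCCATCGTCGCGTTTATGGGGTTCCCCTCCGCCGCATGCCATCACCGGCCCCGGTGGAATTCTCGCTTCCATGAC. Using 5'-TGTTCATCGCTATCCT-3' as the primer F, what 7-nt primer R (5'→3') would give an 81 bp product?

The forward primer binds at positions 38–53, so an 81 bp product ends at position 38 + 81 − 1 = 118.
The reverse primer anneals to the top strand over positions 112–118, i.e. to CACCGGC.
Its sequence written 5'→3' is the reverse complement: GCCGGTG.

5'-GCCGGTG-3'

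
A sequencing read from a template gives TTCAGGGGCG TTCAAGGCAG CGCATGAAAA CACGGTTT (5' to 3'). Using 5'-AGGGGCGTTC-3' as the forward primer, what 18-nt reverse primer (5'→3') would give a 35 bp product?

The forward primer binds at positions 4–13, so a 35 bp product ends at position 4 + 35 − 1 = 38.
The reverse primer anneals to the top strand over positions 21–38, i.e. to CGCATGAAAACACGGTTT.
Its sequence written 5'→3' is the reverse complement: AAACCGTGTTTTCATGCG.

5'-AAACCGTGTTTTCATGCG-3'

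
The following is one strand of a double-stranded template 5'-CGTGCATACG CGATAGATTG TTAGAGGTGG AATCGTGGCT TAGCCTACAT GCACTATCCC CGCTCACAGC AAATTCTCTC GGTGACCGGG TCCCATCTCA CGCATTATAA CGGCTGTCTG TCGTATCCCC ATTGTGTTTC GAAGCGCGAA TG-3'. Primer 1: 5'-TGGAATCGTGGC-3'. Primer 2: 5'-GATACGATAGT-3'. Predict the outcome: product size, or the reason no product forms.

Primer 2 (GATACGATAGT) does not match the top strand, and its reverse complement ACTATCGTATC does not match either.
With no annealing site for primer 2, no amplification occurs.

No product — primer 2 has no binding site in the template.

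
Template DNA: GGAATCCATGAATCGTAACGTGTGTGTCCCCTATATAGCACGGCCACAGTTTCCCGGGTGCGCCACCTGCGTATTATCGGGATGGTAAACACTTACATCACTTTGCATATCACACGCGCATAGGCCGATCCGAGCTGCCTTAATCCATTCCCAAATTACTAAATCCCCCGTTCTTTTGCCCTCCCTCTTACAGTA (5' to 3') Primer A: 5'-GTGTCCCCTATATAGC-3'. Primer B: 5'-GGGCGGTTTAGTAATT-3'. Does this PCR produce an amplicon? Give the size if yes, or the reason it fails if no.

No product — primer B has no binding site in the template.

Primer B (GGGCGGTTTAGTAATT) does not match the top strand, and its reverse complement AATTACTAAACCGCCC does not match either.
With no annealing site for primer B, no amplification occurs.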